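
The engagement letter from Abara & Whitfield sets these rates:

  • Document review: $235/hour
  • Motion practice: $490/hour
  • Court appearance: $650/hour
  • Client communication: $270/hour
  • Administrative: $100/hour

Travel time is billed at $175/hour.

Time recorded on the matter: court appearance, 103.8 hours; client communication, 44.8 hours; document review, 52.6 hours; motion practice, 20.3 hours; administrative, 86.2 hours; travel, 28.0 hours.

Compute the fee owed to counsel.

Document review: 52.6 × $235 = $12,361.00
Motion practice: 20.3 × $490 = $9,947.00
Court appearance: 103.8 × $650 = $67,470.00
Client communication: 44.8 × $270 = $12,096.00
Administrative: 86.2 × $100 = $8,620.00
Subtotal: $12,361.00 + $9,947.00 + $67,470.00 + $12,096.00 + $8,620.00 = $110,494.00
Travel: 28.0 × $175 = $4,900.00
Total: $110,494.00 + $4,900.00 = $115,394.00

$115,394.00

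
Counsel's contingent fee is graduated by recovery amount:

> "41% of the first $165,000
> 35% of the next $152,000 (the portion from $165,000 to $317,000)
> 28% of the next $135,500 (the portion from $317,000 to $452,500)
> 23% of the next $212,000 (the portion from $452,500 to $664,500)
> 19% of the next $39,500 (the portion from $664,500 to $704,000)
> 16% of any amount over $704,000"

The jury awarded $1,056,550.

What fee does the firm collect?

First $165,000 at 41% = $67,650.00
Next $152,000 at 35% = $53,200.00
Next $135,500 at 28% = $37,940.00
Next $212,000 at 23% = $48,760.00
Next $39,500 at 19% = $7,505.00
Remaining $352,550 at 16% = $56,408.00
Fee: $67,650.00 + $53,200.00 + $37,940.00 + $48,760.00 + $7,505.00 + $56,408.00 = $271,463.00

$271,463.00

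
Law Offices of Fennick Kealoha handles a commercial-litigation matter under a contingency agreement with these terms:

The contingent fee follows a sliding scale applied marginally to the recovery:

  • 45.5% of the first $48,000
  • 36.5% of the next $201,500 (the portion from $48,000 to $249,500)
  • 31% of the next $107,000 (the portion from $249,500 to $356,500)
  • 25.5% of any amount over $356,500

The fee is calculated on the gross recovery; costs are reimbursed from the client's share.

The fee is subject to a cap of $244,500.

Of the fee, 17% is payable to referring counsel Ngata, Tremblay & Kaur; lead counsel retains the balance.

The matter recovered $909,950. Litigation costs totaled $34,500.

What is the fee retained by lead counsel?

Fee base is the gross recovery, $909,950; costs are reimbursed separately.
First $48,000 at 45.5% = $21,840.00
Next $201,500 at 36.5% = $73,547.50
Next $107,000 at 31% = $33,170.00
Remaining $553,450 at 25.5% = $141,129.75
Fee: $21,840.00 + $73,547.50 + $33,170.00 + $141,129.75 = $269,687.25
$269,687.25 exceeds the $244,500 cap, so the fee is capped at $244,500.00.
Referral share: 17% of $244,500.00 = $41,565.00; lead counsel retains $244,500.00 − $41,565.00 = $202,935.00.

$202,935.00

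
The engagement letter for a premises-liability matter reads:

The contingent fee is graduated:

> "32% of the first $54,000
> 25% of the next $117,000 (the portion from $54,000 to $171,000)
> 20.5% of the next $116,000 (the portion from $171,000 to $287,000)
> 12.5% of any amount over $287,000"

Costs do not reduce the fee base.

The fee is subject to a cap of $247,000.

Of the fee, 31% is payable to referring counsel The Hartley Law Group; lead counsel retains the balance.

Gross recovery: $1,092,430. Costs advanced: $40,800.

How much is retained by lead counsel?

Fee base is the gross recovery, $1,092,430; costs are reimbursed separately.
First $54,000 at 32% = $17,280.00
Next $117,000 at 25% = $29,250.00
Next $116,000 at 20.5% = $23,780.00
Remaining $805,430 at 12.5% = $100,678.75
Fee: $17,280.00 + $29,250.00 + $23,780.00 + $100,678.75 = $170,988.75
$170,988.75 is under the $247,000 cap.
Referral share: 31% of $170,988.75 = $53,006.51; lead counsel retains $170,988.75 − $53,006.51 = $117,982.24.

$117,982.24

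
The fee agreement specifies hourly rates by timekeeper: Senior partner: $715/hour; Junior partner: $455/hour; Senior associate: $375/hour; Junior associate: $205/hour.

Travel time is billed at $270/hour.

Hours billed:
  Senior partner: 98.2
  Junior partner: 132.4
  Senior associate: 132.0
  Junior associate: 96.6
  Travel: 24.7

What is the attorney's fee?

$206,427.00

Senior partner: 98.2 × $715 = $70,213.00
Junior partner: 132.4 × $455 = $60,242.00
Senior associate: 132.0 × $375 = $49,500.00
Junior associate: 96.6 × $205 = $19,803.00
Subtotal: $70,213.00 + $60,242.00 + $49,500.00 + $19,803.00 = $199,758.00
Travel: 24.7 × $270 = $6,669.00
Total: $199,758.00 + $6,669.00 = $206,427.00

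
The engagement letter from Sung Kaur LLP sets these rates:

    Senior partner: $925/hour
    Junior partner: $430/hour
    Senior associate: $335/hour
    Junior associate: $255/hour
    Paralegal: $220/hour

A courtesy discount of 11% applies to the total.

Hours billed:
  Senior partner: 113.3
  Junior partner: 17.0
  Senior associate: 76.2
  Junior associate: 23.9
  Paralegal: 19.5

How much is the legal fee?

$131,741.36

Senior partner: 113.3 × $925 = $104,802.50
Junior partner: 17.0 × $430 = $7,310.00
Senior associate: 76.2 × $335 = $25,527.00
Junior associate: 23.9 × $255 = $6,094.50
Paralegal: 19.5 × $220 = $4,290.00
Subtotal: $148,024.00
Less 11% discount: −$16,282.64
Total: $148,024.00 − $16,282.64 = $131,741.36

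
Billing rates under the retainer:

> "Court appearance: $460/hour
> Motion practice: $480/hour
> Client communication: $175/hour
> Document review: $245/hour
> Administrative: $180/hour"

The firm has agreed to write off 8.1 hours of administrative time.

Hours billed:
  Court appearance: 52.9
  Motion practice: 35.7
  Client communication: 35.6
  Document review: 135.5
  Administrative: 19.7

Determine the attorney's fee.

$82,985.50

Court appearance: 52.9 × $460 = $24,334.00
Motion practice: 35.7 × $480 = $17,136.00
Client communication: 35.6 × $175 = $6,230.00
Document review: 135.5 × $245 = $33,197.50
Administrative: 19.7 × $180 = $3,546.00
Subtotal: $84,443.50
Write-off: 8.1 × $180 = $1,458.00
Total: $84,443.50 − $1,458.00 = $82,985.50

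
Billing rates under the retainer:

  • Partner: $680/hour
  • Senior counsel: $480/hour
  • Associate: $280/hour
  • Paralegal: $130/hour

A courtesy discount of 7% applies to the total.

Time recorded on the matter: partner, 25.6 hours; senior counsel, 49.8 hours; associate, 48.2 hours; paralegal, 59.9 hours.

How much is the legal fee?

$58,213.35

Partner: 25.6 × $680 = $17,408.00
Senior counsel: 49.8 × $480 = $23,904.00
Associate: 48.2 × $280 = $13,496.00
Paralegal: 59.9 × $130 = $7,787.00
Subtotal: $62,595.00
Less 7% discount: −$4,381.65
Total: $62,595.00 − $4,381.65 = $58,213.35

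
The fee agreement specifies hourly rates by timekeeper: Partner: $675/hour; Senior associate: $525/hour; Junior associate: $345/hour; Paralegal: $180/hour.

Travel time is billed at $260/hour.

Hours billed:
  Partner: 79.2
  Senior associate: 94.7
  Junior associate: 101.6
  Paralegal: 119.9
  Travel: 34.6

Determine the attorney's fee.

Partner: 79.2 × $675 = $53,460.00
Senior associate: 94.7 × $525 = $49,717.50
Junior associate: 101.6 × $345 = $35,052.00
Paralegal: 119.9 × $180 = $21,582.00
Subtotal: $53,460.00 + $49,717.50 + $35,052.00 + $21,582.00 = $159,811.50
Travel: 34.6 × $260 = $8,996.00
Total: $159,811.50 + $8,996.00 = $168,807.50

$168,807.50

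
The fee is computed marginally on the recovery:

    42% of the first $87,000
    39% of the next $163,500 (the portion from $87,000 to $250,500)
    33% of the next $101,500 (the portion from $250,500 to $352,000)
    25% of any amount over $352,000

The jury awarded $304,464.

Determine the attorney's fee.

First $87,000 at 42% = $36,540.00
Next $163,500 at 39% = $63,765.00
Remaining $53,964 at 33% = $17,808.12
Fee: $36,540.00 + $63,765.00 + $17,808.12 = $118,113.12

$118,113.12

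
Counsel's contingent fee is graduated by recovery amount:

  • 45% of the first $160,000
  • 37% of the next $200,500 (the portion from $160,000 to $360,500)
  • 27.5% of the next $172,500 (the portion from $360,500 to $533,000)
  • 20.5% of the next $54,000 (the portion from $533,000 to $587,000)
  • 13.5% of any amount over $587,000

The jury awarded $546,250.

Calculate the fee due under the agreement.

$196,338.75

First $160,000 at 45% = $72,000.00
Next $200,500 at 37% = $74,185.00
Next $172,500 at 27.5% = $47,437.50
Remaining $13,250 at 20.5% = $2,716.25
Fee: $72,000.00 + $74,185.00 + $47,437.50 + $2,716.25 = $196,338.75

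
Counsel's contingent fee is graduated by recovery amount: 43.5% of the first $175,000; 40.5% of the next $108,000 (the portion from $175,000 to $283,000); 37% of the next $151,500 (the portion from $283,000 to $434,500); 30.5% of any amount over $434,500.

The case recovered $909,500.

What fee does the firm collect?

$320,795.00

First $175,000 at 43.5% = $76,125.00
Next $108,000 at 40.5% = $43,740.00
Next $151,500 at 37% = $56,055.00
Remaining $475,000 at 30.5% = $144,875.00
Fee: $76,125.00 + $43,740.00 + $56,055.00 + $144,875.00 = $320,795.00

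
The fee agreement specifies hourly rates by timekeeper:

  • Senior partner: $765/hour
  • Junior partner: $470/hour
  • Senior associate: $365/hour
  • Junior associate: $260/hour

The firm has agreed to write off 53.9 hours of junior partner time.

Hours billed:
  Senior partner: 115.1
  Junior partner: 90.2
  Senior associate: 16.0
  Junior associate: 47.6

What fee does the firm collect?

Senior partner: 115.1 × $765 = $88,051.50
Junior partner: 90.2 × $470 = $42,394.00
Senior associate: 16.0 × $365 = $5,840.00
Junior associate: 47.6 × $260 = $12,376.00
Subtotal: $148,661.50
Write-off: 53.9 × $470 = $25,333.00
Total: $148,661.50 − $25,333.00 = $123,328.50

$123,328.50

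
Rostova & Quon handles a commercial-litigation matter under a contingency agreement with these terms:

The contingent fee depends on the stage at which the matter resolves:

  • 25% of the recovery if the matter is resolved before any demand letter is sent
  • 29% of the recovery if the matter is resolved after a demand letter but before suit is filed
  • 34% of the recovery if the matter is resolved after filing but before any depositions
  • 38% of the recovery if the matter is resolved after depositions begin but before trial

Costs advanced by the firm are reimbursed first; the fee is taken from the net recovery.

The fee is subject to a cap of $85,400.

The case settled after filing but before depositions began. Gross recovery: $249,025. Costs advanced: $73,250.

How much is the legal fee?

$59,763.50

Fee base (net of costs): $249,025 − $73,250 = $175,775
The matter settled after filing but before depositions began, so the 34% rate applies.
$175,775 × 34% = $59,763.50
$59,763.50 is under the $85,400 cap.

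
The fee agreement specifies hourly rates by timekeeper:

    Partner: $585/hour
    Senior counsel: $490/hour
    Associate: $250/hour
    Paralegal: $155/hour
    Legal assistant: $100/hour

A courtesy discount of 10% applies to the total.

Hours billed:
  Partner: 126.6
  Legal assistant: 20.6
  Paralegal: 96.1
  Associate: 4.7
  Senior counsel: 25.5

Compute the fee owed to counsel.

Partner: 126.6 × $585 = $74,061.00
Senior counsel: 25.5 × $490 = $12,495.00
Associate: 4.7 × $250 = $1,175.00
Paralegal: 96.1 × $155 = $14,895.50
Legal assistant: 20.6 × $100 = $2,060.00
Subtotal: $104,686.50
Less 10% discount: −$10,468.65
Total: $104,686.50 − $10,468.65 = $94,217.85

$94,217.85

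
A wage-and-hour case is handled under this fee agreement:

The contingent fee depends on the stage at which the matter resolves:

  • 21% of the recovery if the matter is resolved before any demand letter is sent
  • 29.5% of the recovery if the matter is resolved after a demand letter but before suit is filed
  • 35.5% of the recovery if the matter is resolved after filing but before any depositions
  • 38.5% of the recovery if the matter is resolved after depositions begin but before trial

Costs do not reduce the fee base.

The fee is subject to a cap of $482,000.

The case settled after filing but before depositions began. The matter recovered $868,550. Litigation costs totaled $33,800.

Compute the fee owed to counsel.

Fee base is the gross recovery, $868,550; costs are reimbursed separately.
The matter settled after filing but before depositions began, so the 35.5% rate applies.
$868,550 × 35.5% = $308,335.25
$308,335.25 is under the $482,000 cap.

$308,335.25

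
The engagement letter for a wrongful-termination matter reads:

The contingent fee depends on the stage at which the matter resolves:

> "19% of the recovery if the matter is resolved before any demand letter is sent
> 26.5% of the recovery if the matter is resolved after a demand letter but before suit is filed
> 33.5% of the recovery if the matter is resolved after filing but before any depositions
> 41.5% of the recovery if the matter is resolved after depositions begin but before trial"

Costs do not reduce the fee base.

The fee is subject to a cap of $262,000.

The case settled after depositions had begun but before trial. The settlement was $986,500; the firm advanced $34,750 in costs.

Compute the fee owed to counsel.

Fee base is the gross recovery, $986,500; costs are reimbursed separately.
The matter settled after depositions had begun but before trial, so the 41.5% rate applies.
$986,500 × 41.5% = $409,397.50
$409,397.50 exceeds the $262,000 cap, so the fee is capped at $262,000.00.

$262,000.00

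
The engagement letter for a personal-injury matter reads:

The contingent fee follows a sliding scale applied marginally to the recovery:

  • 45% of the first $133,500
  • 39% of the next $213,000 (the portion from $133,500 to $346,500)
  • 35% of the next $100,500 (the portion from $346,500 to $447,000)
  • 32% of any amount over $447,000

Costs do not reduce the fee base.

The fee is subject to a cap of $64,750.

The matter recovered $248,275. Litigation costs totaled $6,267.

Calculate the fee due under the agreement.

$64,750.00

Fee base is the gross recovery, $248,275; costs are reimbursed separately.
First $133,500 at 45% = $60,075.00
Remaining $114,775 at 39% = $44,762.25
Fee: $60,075.00 + $44,762.25 = $104,837.25
$104,837.25 exceeds the $64,750 cap, so the fee is capped at $64,750.00.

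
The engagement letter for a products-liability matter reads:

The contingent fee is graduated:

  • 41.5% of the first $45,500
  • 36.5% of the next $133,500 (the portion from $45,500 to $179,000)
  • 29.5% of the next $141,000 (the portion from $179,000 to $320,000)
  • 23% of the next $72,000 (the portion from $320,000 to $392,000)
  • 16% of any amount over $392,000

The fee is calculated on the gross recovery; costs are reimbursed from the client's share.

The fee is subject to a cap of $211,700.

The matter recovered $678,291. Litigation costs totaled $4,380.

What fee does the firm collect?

Fee base is the gross recovery, $678,291; costs are reimbursed separately.
First $45,500 at 41.5% = $18,882.50
Next $133,500 at 36.5% = $48,727.50
Next $141,000 at 29.5% = $41,595.00
Next $72,000 at 23% = $16,560.00
Remaining $286,291 at 16% = $45,806.56
Fee: $18,882.50 + $48,727.50 + $41,595.00 + $16,560.00 + $45,806.56 = $171,571.56
$171,571.56 is under the $211,700 cap.

$171,571.56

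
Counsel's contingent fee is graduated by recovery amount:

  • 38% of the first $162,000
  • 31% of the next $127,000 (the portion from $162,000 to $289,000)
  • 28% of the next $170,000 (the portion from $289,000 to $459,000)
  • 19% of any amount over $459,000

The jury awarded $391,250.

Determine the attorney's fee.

First $162,000 at 38% = $61,560.00
Next $127,000 at 31% = $39,370.00
Remaining $102,250 at 28% = $28,630.00
Fee: $61,560.00 + $39,370.00 + $28,630.00 = $129,560.00

$129,560.00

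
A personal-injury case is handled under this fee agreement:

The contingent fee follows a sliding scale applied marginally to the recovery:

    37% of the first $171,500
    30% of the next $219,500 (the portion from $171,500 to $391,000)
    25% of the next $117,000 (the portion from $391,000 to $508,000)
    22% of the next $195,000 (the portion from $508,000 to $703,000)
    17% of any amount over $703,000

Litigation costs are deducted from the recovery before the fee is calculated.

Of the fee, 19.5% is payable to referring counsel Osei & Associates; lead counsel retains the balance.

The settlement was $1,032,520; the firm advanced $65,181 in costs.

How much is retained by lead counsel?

Fee base (net of costs): $1,032,520 − $65,181 = $967,339
First $171,500 at 37% = $63,455.00
Next $219,500 at 30% = $65,850.00
Next $117,000 at 25% = $29,250.00
Next $195,000 at 22% = $42,900.00
Remaining $264,339 at 17% = $44,937.63
Fee: $63,455.00 + $65,850.00 + $29,250.00 + $42,900.00 + $44,937.63 = $246,392.63
Referral share: 19.5% of $246,392.63 = $48,046.56; lead counsel retains $246,392.63 − $48,046.56 = $198,346.07.

$198,346.07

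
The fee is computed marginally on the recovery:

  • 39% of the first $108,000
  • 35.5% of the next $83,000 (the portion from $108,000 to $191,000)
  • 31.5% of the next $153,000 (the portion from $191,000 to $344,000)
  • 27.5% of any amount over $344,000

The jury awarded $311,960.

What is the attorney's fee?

$109,687.40

First $108,000 at 39% = $42,120.00
Next $83,000 at 35.5% = $29,465.00
Remaining $120,960 at 31.5% = $38,102.40
Fee: $42,120.00 + $29,465.00 + $38,102.40 = $109,687.40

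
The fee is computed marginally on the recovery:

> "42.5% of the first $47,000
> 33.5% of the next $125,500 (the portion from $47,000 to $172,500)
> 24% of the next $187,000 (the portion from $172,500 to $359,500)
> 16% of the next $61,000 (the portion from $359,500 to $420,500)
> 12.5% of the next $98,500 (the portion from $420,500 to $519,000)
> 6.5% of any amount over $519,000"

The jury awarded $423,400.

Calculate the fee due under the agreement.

First $47,000 at 42.5% = $19,975.00
Next $125,500 at 33.5% = $42,042.50
Next $187,000 at 24% = $44,880.00
Next $61,000 at 16% = $9,760.00
Remaining $2,900 at 12.5% = $362.50
Fee: $19,975.00 + $42,042.50 + $44,880.00 + $9,760.00 + $362.50 = $117,020.00

$117,020.00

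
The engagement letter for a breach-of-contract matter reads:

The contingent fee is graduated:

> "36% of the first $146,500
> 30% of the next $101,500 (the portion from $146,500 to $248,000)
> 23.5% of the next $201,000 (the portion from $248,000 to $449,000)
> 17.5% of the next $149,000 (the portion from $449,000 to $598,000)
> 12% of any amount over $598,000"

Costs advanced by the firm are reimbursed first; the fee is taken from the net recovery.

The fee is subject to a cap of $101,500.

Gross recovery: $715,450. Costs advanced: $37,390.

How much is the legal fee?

Fee base (net of costs): $715,450 − $37,390 = $678,060
First $146,500 at 36% = $52,740.00
Next $101,500 at 30% = $30,450.00
Next $201,000 at 23.5% = $47,235.00
Next $149,000 at 17.5% = $26,075.00
Remaining $80,060 at 12% = $9,607.20
Fee: $52,740.00 + $30,450.00 + $47,235.00 + $26,075.00 + $9,607.20 = $166,107.20
$166,107.20 exceeds the $101,500 cap, so the fee is capped at $101,500.00.

$101,500.00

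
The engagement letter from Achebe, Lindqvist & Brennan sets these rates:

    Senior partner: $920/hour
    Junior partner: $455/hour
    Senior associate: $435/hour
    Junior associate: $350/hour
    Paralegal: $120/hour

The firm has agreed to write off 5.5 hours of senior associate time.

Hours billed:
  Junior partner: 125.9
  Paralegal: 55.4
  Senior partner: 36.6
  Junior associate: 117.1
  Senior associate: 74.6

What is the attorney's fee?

$168,648.00

Senior partner: 36.6 × $920 = $33,672.00
Junior partner: 125.9 × $455 = $57,284.50
Senior associate: 74.6 × $435 = $32,451.00
Junior associate: 117.1 × $350 = $40,985.00
Paralegal: 55.4 × $120 = $6,648.00
Subtotal: $171,040.50
Write-off: 5.5 × $435 = $2,392.50
Total: $171,040.50 − $2,392.50 = $168,648.00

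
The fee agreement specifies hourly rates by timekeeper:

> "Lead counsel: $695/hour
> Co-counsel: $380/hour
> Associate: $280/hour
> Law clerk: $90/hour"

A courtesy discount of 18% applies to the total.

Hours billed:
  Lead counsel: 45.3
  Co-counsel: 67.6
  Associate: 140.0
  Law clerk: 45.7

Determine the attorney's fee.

$82,397.29

Lead counsel: 45.3 × $695 = $31,483.50
Co-counsel: 67.6 × $380 = $25,688.00
Associate: 140.0 × $280 = $39,200.00
Law clerk: 45.7 × $90 = $4,113.00
Subtotal: $100,484.50
Less 18% discount: −$18,087.21
Total: $100,484.50 − $18,087.21 = $82,397.29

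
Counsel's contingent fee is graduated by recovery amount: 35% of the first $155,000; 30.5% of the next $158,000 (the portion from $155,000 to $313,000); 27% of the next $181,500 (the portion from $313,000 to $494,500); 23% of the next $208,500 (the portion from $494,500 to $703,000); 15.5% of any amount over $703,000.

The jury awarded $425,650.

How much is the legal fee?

$132,855.50

First $155,000 at 35% = $54,250.00
Next $158,000 at 30.5% = $48,190.00
Remaining $112,650 at 27% = $30,415.50
Fee: $54,250.00 + $48,190.00 + $30,415.50 = $132,855.50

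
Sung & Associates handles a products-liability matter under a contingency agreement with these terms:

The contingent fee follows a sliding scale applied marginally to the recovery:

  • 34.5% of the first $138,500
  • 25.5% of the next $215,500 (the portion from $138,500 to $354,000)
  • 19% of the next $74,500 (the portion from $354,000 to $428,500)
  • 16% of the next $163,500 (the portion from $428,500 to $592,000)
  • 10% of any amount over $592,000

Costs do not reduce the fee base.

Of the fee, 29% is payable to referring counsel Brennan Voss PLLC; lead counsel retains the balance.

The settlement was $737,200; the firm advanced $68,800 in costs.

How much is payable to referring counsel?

$45,695.30

Fee base is the gross recovery, $737,200; costs are reimbursed separately.
First $138,500 at 34.5% = $47,782.50
Next $215,500 at 25.5% = $54,952.50
Next $74,500 at 19% = $14,155.00
Next $163,500 at 16% = $26,160.00
Remaining $145,200 at 10% = $14,520.00
Fee: $47,782.50 + $54,952.50 + $14,155.00 + $26,160.00 + $14,520.00 = $157,570.00
Referral share: 29% of $157,570.00 = $45,695.30; lead counsel retains $157,570.00 − $45,695.30 = $111,874.70.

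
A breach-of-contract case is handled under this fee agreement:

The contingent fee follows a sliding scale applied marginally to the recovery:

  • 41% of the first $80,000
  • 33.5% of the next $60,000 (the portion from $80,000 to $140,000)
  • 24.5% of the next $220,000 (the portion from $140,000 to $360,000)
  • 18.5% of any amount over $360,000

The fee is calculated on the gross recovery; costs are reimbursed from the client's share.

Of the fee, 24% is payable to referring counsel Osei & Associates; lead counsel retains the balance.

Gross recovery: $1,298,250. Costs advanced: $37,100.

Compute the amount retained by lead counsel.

Fee base is the gross recovery, $1,298,250; costs are reimbursed separately.
First $80,000 at 41% = $32,800.00
Next $60,000 at 33.5% = $20,100.00
Next $220,000 at 24.5% = $53,900.00
Remaining $938,250 at 18.5% = $173,576.25
Fee: $32,800.00 + $20,100.00 + $53,900.00 + $173,576.25 = $280,376.25
Referral share: 24% of $280,376.25 = $67,290.30; lead counsel retains $280,376.25 − $67,290.30 = $213,085.95.

$213,085.95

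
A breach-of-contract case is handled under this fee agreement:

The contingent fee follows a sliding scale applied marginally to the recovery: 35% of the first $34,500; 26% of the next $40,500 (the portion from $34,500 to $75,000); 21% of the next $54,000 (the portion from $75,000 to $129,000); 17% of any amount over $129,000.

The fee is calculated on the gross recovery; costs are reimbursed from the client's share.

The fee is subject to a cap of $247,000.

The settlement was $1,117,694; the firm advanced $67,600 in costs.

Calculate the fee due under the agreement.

Fee base is the gross recovery, $1,117,694; costs are reimbursed separately.
First $34,500 at 35% = $12,075.00
Next $40,500 at 26% = $10,530.00
Next $54,000 at 21% = $11,340.00
Remaining $988,694 at 17% = $168,077.98
Fee: $12,075.00 + $10,530.00 + $11,340.00 + $168,077.98 = $202,022.98
$202,022.98 is under the $247,000 cap.

$202,022.98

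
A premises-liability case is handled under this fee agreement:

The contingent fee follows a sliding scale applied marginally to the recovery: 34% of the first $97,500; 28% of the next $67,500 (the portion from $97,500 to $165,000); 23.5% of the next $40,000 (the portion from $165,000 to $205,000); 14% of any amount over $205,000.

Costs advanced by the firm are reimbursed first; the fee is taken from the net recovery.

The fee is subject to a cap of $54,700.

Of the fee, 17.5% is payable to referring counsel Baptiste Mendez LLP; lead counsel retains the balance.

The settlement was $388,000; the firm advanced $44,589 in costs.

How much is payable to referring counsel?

$9,572.50

Fee base (net of costs): $388,000 − $44,589 = $343,411
First $97,500 at 34% = $33,150.00
Next $67,500 at 28% = $18,900.00
Next $40,000 at 23.5% = $9,400.00
Remaining $138,411 at 14% = $19,377.54
Fee: $33,150.00 + $18,900.00 + $9,400.00 + $19,377.54 = $80,827.54
$80,827.54 exceeds the $54,700 cap, so the fee is capped at $54,700.00.
Referral share: 17.5% of $54,700.00 = $9,572.50; lead counsel retains $54,700.00 − $9,572.50 = $45,127.50.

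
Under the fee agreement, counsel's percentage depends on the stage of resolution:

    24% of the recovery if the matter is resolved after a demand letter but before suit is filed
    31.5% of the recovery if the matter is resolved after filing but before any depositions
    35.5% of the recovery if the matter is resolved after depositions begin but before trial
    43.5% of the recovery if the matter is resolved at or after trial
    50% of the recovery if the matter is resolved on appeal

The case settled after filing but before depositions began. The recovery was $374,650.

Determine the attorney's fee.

The matter settled after filing but before depositions began, so the 31.5% rate applies.
$374,650 × 31.5% = $118,014.75

$118,014.75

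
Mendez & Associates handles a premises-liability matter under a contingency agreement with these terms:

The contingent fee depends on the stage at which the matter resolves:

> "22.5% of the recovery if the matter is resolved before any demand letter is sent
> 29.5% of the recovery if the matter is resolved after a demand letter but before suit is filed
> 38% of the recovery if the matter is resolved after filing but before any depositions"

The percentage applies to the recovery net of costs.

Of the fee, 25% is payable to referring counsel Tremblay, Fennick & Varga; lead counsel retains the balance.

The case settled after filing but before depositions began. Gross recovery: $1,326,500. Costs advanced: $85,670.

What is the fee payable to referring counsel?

Fee base (net of costs): $1,326,500 − $85,670 = $1,240,830
The matter settled after filing but before depositions began, so the 38% rate applies.
$1,240,830 × 38% = $471,515.40
Referral share: 25% of $471,515.40 = $117,878.85; lead counsel retains $471,515.40 − $117,878.85 = $353,636.55.

$117,878.85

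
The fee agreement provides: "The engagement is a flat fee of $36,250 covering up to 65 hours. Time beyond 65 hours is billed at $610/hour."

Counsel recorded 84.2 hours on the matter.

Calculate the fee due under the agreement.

$47,962.00

Flat fee: $36,250.00
Excess hours: 84.2 − 65 = 19.2
Overrun: 19.2 × $610 = $11,712.00
Total: $36,250.00 + $11,712.00 = $47,962.00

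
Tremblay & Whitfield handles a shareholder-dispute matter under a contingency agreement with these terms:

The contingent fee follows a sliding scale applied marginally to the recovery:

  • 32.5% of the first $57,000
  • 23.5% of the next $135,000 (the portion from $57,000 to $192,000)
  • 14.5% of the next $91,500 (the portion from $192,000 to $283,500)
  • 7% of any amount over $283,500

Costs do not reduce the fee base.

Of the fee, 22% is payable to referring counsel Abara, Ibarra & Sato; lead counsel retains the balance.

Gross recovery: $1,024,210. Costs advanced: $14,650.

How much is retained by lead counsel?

$89,986.42

Fee base is the gross recovery, $1,024,210; costs are reimbursed separately.
First $57,000 at 32.5% = $18,525.00
Next $135,000 at 23.5% = $31,725.00
Next $91,500 at 14.5% = $13,267.50
Remaining $740,710 at 7% = $51,849.70
Fee: $18,525.00 + $31,725.00 + $13,267.50 + $51,849.70 = $115,367.20
Referral share: 22% of $115,367.20 = $25,380.78; lead counsel retains $115,367.20 − $25,380.78 = $89,986.42.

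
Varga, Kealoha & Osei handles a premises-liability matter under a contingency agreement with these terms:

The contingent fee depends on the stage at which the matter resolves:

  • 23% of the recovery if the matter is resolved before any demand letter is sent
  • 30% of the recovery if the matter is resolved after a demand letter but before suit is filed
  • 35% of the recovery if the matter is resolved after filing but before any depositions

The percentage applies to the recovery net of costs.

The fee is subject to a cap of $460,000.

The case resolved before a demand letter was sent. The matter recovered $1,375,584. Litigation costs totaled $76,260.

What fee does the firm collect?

$298,844.52

Fee base (net of costs): $1,375,584 − $76,260 = $1,299,324
The matter resolved before a demand letter was sent, so the 23% rate applies.
$1,299,324 × 23% = $298,844.52
$298,844.52 is under the $460,000 cap.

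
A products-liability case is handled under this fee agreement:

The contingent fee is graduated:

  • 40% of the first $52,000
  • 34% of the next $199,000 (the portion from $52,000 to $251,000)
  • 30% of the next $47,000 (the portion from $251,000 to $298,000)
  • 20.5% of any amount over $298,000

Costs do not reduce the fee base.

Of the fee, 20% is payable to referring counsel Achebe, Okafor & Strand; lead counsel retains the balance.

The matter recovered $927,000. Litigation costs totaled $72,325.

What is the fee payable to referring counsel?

Fee base is the gross recovery, $927,000; costs are reimbursed separately.
First $52,000 at 40% = $20,800.00
Next $199,000 at 34% = $67,660.00
Next $47,000 at 30% = $14,100.00
Remaining $629,000 at 20.5% = $128,945.00
Fee: $20,800.00 + $67,660.00 + $14,100.00 + $128,945.00 = $231,505.00
Referral share: 20% of $231,505.00 = $46,301.00; lead counsel retains $231,505.00 − $46,301.00 = $185,204.00.

$46,301.00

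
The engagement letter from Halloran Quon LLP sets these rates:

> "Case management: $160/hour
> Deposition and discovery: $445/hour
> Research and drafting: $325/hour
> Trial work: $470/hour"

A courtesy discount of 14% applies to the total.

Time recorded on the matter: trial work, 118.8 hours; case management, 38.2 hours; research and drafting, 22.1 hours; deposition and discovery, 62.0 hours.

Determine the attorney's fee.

$83,179.63

Case management: 38.2 × $160 = $6,112.00
Deposition and discovery: 62.0 × $445 = $27,590.00
Research and drafting: 22.1 × $325 = $7,182.50
Trial work: 118.8 × $470 = $55,836.00
Subtotal: $96,720.50
Less 14% discount: −$13,540.87
Total: $96,720.50 − $13,540.87 = $83,179.63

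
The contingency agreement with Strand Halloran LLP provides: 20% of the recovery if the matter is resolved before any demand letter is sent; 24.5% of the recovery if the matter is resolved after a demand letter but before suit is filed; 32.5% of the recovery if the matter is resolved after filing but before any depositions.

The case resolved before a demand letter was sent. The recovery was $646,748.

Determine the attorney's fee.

$129,349.60

The matter resolved before a demand letter was sent, so the 20% rate applies.
$646,748 × 20% = $129,349.60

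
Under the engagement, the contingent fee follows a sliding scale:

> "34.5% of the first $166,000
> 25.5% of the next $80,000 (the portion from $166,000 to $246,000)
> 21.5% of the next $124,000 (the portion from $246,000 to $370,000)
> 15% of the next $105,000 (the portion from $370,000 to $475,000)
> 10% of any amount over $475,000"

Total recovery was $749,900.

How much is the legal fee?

First $166,000 at 34.5% = $57,270.00
Next $80,000 at 25.5% = $20,400.00
Next $124,000 at 21.5% = $26,660.00
Next $105,000 at 15% = $15,750.00
Remaining $274,900 at 10% = $27,490.00
Fee: $57,270.00 + $20,400.00 + $26,660.00 + $15,750.00 + $27,490.00 = $147,570.00

$147,570.00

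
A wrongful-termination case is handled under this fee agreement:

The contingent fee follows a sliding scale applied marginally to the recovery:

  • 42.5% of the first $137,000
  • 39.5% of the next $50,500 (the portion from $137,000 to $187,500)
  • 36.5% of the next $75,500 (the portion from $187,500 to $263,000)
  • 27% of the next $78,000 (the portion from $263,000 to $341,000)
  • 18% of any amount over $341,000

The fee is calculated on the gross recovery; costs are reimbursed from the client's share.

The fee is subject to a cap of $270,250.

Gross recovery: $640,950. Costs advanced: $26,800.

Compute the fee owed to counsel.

$180,781.00

Fee base is the gross recovery, $640,950; costs are reimbursed separately.
First $137,000 at 42.5% = $58,225.00
Next $50,500 at 39.5% = $19,947.50
Next $75,500 at 36.5% = $27,557.50
Next $78,000 at 27% = $21,060.00
Remaining $299,950 at 18% = $53,991.00
Fee: $58,225.00 + $19,947.50 + $27,557.50 + $21,060.00 + $53,991.00 = $180,781.00
$180,781.00 is under the $270,250 cap.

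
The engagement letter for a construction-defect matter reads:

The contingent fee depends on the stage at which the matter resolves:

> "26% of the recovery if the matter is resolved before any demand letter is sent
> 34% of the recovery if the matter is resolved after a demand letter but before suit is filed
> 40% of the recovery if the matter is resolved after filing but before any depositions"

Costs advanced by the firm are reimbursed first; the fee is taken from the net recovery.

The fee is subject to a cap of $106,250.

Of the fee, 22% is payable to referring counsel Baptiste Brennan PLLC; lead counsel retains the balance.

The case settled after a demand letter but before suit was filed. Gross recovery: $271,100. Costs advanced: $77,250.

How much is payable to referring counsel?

Fee base (net of costs): $271,100 − $77,250 = $193,850
The matter settled after a demand letter but before suit was filed, so the 34% rate applies.
$193,850 × 34% = $65,909.00
$65,909.00 is under the $106,250 cap.
Referral share: 22% of $65,909.00 = $14,499.98; lead counsel retains $65,909.00 − $14,499.98 = $51,409.02.

$14,499.98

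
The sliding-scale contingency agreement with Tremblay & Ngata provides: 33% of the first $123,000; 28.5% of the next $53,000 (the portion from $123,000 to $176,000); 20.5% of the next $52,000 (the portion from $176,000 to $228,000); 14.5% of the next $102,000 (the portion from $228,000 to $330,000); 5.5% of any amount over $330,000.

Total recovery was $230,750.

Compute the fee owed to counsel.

First $123,000 at 33% = $40,590.00
Next $53,000 at 28.5% = $15,105.00
Next $52,000 at 20.5% = $10,660.00
Remaining $2,750 at 14.5% = $398.75
Fee: $40,590.00 + $15,105.00 + $10,660.00 + $398.75 = $66,753.75

$66,753.75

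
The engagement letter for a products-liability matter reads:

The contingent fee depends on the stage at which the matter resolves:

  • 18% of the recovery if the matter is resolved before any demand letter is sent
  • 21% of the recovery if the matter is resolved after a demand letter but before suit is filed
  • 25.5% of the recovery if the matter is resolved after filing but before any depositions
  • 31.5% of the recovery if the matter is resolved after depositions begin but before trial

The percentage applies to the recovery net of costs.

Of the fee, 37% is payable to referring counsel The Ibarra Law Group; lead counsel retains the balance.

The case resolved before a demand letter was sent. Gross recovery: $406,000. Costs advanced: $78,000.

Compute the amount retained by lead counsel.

$37,195.20

Fee base (net of costs): $406,000 − $78,000 = $328,000
The matter resolved before a demand letter was sent, so the 18% rate applies.
$328,000 × 18% = $59,040.00
Referral share: 37% of $59,040.00 = $21,844.80; lead counsel retains $59,040.00 − $21,844.80 = $37,195.20.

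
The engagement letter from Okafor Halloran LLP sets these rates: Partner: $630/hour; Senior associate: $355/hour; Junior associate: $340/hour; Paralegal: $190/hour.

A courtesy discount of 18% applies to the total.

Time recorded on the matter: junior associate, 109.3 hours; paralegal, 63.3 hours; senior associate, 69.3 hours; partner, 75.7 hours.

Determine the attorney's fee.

Partner: 75.7 × $630 = $47,691.00
Senior associate: 69.3 × $355 = $24,601.50
Junior associate: 109.3 × $340 = $37,162.00
Paralegal: 63.3 × $190 = $12,027.00
Subtotal: $121,481.50
Less 18% discount: −$21,866.67
Total: $121,481.50 − $21,866.67 = $99,614.83

$99,614.83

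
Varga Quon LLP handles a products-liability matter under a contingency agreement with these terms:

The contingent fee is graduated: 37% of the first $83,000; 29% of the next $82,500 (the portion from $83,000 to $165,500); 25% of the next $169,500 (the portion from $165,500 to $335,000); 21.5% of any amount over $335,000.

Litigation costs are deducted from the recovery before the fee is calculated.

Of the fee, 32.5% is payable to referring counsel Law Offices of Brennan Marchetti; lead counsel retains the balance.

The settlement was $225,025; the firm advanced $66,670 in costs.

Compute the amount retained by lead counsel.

Fee base (net of costs): $225,025 − $66,670 = $158,355
First $83,000 at 37% = $30,710.00
Remaining $75,355 at 29% = $21,852.95
Fee: $30,710.00 + $21,852.95 = $52,562.95
Referral share: 32.5% of $52,562.95 = $17,082.96; lead counsel retains $52,562.95 − $17,082.96 = $35,479.99.

$35,479.99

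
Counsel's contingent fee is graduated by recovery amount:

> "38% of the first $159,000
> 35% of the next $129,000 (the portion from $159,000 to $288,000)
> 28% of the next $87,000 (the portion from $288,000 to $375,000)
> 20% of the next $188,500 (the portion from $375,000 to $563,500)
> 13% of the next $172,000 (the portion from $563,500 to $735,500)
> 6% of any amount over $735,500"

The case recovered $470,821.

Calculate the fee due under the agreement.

$149,094.20

First $159,000 at 38% = $60,420.00
Next $129,000 at 35% = $45,150.00
Next $87,000 at 28% = $24,360.00
Remaining $95,821 at 20% = $19,164.20
Fee: $60,420.00 + $45,150.00 + $24,360.00 + $19,164.20 = $149,094.20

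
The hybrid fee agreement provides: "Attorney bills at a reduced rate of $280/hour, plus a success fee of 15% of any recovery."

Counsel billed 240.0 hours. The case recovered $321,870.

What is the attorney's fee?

Hourly: 240.0 × $280 = $67,200.00
Success fee: 15% of $321,870 = $48,280.50
Total: $67,200.00 + $48,280.50 = $115,480.50

$115,480.50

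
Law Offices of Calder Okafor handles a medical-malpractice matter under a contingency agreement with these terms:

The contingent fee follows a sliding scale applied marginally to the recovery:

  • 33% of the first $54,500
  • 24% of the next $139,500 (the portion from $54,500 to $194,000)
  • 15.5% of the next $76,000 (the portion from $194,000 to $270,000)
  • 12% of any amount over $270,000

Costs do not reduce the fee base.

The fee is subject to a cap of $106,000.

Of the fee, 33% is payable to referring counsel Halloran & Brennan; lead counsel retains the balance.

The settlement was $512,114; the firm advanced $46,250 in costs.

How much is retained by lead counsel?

$61,840.12

Fee base is the gross recovery, $512,114; costs are reimbursed separately.
First $54,500 at 33% = $17,985.00
Next $139,500 at 24% = $33,480.00
Next $76,000 at 15.5% = $11,780.00
Remaining $242,114 at 12% = $29,053.68
Fee: $17,985.00 + $33,480.00 + $11,780.00 + $29,053.68 = $92,298.68
$92,298.68 is under the $106,000 cap.
Referral share: 33% of $92,298.68 = $30,458.56; lead counsel retains $92,298.68 − $30,458.56 = $61,840.12.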